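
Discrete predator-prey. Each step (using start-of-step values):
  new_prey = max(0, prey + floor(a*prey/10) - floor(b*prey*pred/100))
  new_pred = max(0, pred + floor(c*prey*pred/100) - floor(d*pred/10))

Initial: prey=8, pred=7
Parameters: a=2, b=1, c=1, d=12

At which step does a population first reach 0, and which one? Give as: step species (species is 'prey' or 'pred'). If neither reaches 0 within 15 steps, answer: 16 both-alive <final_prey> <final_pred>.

Step 1: prey: 8+1-0=9; pred: 7+0-8=0
First extinction: pred at step 1

Answer: 1 pred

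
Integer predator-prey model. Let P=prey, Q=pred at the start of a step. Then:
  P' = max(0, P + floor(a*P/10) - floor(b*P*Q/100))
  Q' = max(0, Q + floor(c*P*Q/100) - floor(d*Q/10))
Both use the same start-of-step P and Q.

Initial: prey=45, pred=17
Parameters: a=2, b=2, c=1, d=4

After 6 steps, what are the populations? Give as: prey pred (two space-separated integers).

Step 1: prey: 45+9-15=39; pred: 17+7-6=18
Step 2: prey: 39+7-14=32; pred: 18+7-7=18
Step 3: prey: 32+6-11=27; pred: 18+5-7=16
Step 4: prey: 27+5-8=24; pred: 16+4-6=14
Step 5: prey: 24+4-6=22; pred: 14+3-5=12
Step 6: prey: 22+4-5=21; pred: 12+2-4=10

Answer: 21 10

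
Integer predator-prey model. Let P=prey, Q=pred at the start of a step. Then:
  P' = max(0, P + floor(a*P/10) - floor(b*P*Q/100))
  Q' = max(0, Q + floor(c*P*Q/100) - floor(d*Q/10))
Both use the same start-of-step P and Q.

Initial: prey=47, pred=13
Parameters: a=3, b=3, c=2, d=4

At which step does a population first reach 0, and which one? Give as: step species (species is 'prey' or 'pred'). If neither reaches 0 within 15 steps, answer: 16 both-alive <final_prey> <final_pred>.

Step 1: prey: 47+14-18=43; pred: 13+12-5=20
Step 2: prey: 43+12-25=30; pred: 20+17-8=29
Step 3: prey: 30+9-26=13; pred: 29+17-11=35
Step 4: prey: 13+3-13=3; pred: 35+9-14=30
Step 5: prey: 3+0-2=1; pred: 30+1-12=19
Step 6: prey: 1+0-0=1; pred: 19+0-7=12
Step 7: prey: 1+0-0=1; pred: 12+0-4=8
Step 8: prey: 1+0-0=1; pred: 8+0-3=5
Step 9: prey: 1+0-0=1; pred: 5+0-2=3
Step 10: prey: 1+0-0=1; pred: 3+0-1=2
Step 11: prey: 1+0-0=1; pred: 2+0-0=2
Steps 12-15: state stable at prey=1, pred=2 (no change)
No extinction within 15 steps

Answer: 16 both-alive 1 2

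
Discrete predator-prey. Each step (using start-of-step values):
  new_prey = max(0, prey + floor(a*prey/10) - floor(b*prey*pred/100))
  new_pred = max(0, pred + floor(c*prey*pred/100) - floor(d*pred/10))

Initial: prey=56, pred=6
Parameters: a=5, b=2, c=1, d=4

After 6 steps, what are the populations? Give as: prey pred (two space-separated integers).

Answer: 9 146

Derivation:
Step 1: prey: 56+28-6=78; pred: 6+3-2=7
Step 2: prey: 78+39-10=107; pred: 7+5-2=10
Step 3: prey: 107+53-21=139; pred: 10+10-4=16
Step 4: prey: 139+69-44=164; pred: 16+22-6=32
Step 5: prey: 164+82-104=142; pred: 32+52-12=72
Step 6: prey: 142+71-204=9; pred: 72+102-28=146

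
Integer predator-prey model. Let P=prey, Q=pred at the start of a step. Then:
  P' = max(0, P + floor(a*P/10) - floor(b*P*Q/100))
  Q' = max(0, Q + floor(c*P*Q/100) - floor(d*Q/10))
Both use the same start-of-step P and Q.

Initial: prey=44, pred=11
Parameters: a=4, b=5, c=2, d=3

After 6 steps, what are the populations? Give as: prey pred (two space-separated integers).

Step 1: prey: 44+17-24=37; pred: 11+9-3=17
Step 2: prey: 37+14-31=20; pred: 17+12-5=24
Step 3: prey: 20+8-24=4; pred: 24+9-7=26
Step 4: prey: 4+1-5=0; pred: 26+2-7=21
Step 5: prey: 0+0-0=0; pred: 21+0-6=15
Step 6: prey: 0+0-0=0; pred: 15+0-4=11

Answer: 0 11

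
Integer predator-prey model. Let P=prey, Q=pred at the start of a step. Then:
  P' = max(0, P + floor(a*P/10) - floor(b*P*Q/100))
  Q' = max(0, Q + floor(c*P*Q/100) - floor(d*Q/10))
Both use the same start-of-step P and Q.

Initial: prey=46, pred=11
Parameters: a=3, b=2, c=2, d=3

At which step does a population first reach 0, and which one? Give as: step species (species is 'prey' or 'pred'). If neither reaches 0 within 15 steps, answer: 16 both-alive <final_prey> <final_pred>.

Step 1: prey: 46+13-10=49; pred: 11+10-3=18
Step 2: prey: 49+14-17=46; pred: 18+17-5=30
Step 3: prey: 46+13-27=32; pred: 30+27-9=48
Step 4: prey: 32+9-30=11; pred: 48+30-14=64
Step 5: prey: 11+3-14=0; pred: 64+14-19=59
First extinction: prey at step 5

Answer: 5 prey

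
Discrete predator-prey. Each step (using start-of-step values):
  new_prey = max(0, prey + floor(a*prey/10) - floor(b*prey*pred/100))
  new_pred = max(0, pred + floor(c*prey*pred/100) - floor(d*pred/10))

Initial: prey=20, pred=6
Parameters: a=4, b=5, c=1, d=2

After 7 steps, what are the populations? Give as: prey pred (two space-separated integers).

Step 1: prey: 20+8-6=22; pred: 6+1-1=6
Step 2: prey: 22+8-6=24; pred: 6+1-1=6
Step 3: prey: 24+9-7=26; pred: 6+1-1=6
Step 4: prey: 26+10-7=29; pred: 6+1-1=6
Step 5: prey: 29+11-8=32; pred: 6+1-1=6
Step 6: prey: 32+12-9=35; pred: 6+1-1=6
Step 7: prey: 35+14-10=39; pred: 6+2-1=7

Answer: 39 7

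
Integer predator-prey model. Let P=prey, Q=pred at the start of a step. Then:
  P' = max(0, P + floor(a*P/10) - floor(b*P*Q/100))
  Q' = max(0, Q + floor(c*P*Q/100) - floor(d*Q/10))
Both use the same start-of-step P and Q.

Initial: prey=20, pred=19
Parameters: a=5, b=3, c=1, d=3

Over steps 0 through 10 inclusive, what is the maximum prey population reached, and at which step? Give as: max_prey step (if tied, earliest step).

Step 1: prey: 20+10-11=19; pred: 19+3-5=17
Step 2: prey: 19+9-9=19; pred: 17+3-5=15
Step 3: prey: 19+9-8=20; pred: 15+2-4=13
Step 4: prey: 20+10-7=23; pred: 13+2-3=12
Step 5: prey: 23+11-8=26; pred: 12+2-3=11
Step 6: prey: 26+13-8=31; pred: 11+2-3=10
Step 7: prey: 31+15-9=37; pred: 10+3-3=10
Step 8: prey: 37+18-11=44; pred: 10+3-3=10
Step 9: prey: 44+22-13=53; pred: 10+4-3=11
Step 10: prey: 53+26-17=62; pred: 11+5-3=13
Max prey = 62 at step 10

Answer: 62 10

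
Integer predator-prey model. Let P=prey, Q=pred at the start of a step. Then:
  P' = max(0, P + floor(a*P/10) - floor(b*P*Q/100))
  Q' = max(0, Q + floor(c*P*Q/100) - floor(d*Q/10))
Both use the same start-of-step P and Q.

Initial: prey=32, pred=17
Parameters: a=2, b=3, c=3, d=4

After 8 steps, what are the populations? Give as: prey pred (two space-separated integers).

Step 1: prey: 32+6-16=22; pred: 17+16-6=27
Step 2: prey: 22+4-17=9; pred: 27+17-10=34
Step 3: prey: 9+1-9=1; pred: 34+9-13=30
Step 4: prey: 1+0-0=1; pred: 30+0-12=18
Step 5: prey: 1+0-0=1; pred: 18+0-7=11
Step 6: prey: 1+0-0=1; pred: 11+0-4=7
Step 7: prey: 1+0-0=1; pred: 7+0-2=5
Step 8: prey: 1+0-0=1; pred: 5+0-2=3

Answer: 1 3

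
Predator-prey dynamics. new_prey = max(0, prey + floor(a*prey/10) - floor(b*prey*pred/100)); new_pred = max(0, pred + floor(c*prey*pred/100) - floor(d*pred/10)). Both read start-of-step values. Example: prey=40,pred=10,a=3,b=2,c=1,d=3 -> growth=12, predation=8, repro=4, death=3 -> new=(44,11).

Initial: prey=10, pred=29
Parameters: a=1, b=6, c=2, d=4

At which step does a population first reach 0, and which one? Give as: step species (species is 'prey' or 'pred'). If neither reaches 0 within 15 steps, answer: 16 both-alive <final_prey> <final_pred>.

Answer: 1 prey

Derivation:
Step 1: prey: 10+1-17=0; pred: 29+5-11=23
First extinction: prey at step 1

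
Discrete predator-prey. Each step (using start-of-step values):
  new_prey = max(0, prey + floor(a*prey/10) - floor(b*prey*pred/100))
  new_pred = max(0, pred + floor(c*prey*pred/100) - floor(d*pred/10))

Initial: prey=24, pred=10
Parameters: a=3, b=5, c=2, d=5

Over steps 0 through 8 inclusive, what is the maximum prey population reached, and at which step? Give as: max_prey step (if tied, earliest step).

Step 1: prey: 24+7-12=19; pred: 10+4-5=9
Step 2: prey: 19+5-8=16; pred: 9+3-4=8
Step 3: prey: 16+4-6=14; pred: 8+2-4=6
Step 4: prey: 14+4-4=14; pred: 6+1-3=4
Step 5: prey: 14+4-2=16; pred: 4+1-2=3
Step 6: prey: 16+4-2=18; pred: 3+0-1=2
Step 7: prey: 18+5-1=22; pred: 2+0-1=1
Step 8: prey: 22+6-1=27; pred: 1+0-0=1
Max prey = 27 at step 8

Answer: 27 8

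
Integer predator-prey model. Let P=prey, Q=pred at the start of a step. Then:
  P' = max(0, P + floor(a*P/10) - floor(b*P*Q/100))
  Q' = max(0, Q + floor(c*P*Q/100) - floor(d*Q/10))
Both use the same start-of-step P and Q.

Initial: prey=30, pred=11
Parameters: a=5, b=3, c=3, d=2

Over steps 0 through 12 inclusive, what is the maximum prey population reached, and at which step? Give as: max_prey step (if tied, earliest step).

Answer: 36 1

Derivation:
Step 1: prey: 30+15-9=36; pred: 11+9-2=18
Step 2: prey: 36+18-19=35; pred: 18+19-3=34
Step 3: prey: 35+17-35=17; pred: 34+35-6=63
Step 4: prey: 17+8-32=0; pred: 63+32-12=83
Step 5: prey: 0+0-0=0; pred: 83+0-16=67
Step 6: prey: 0+0-0=0; pred: 67+0-13=54
Step 7: prey: 0+0-0=0; pred: 54+0-10=44
Step 8: prey: 0+0-0=0; pred: 44+0-8=36
Step 9: prey: 0+0-0=0; pred: 36+0-7=29
Step 10: prey: 0+0-0=0; pred: 29+0-5=24
Step 11: prey: 0+0-0=0; pred: 24+0-4=20
Step 12: prey: 0+0-0=0; pred: 20+0-4=16
Max prey = 36 at step 1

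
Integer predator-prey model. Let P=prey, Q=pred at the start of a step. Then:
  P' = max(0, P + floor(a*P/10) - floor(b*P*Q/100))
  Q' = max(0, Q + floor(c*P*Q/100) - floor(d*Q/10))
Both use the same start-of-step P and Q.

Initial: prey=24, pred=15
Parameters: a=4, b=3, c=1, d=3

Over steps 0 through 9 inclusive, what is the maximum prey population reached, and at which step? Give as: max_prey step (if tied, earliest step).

Step 1: prey: 24+9-10=23; pred: 15+3-4=14
Step 2: prey: 23+9-9=23; pred: 14+3-4=13
Step 3: prey: 23+9-8=24; pred: 13+2-3=12
Step 4: prey: 24+9-8=25; pred: 12+2-3=11
Step 5: prey: 25+10-8=27; pred: 11+2-3=10
Step 6: prey: 27+10-8=29; pred: 10+2-3=9
Step 7: prey: 29+11-7=33; pred: 9+2-2=9
Step 8: prey: 33+13-8=38; pred: 9+2-2=9
Step 9: prey: 38+15-10=43; pred: 9+3-2=10
Max prey = 43 at step 9

Answer: 43 9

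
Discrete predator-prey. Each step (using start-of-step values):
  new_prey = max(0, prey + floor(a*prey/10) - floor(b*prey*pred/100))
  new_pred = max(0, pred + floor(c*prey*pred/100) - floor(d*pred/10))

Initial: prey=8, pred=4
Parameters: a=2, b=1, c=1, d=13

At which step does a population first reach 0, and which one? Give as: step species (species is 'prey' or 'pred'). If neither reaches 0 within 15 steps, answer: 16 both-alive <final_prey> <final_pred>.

Step 1: prey: 8+1-0=9; pred: 4+0-5=0
First extinction: pred at step 1

Answer: 1 pred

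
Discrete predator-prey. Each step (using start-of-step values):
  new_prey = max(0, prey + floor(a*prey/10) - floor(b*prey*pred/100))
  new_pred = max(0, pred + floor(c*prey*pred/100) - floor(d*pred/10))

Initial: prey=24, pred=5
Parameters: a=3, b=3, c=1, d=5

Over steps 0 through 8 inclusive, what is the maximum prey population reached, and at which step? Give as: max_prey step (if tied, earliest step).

Step 1: prey: 24+7-3=28; pred: 5+1-2=4
Step 2: prey: 28+8-3=33; pred: 4+1-2=3
Step 3: prey: 33+9-2=40; pred: 3+0-1=2
Step 4: prey: 40+12-2=50; pred: 2+0-1=1
Step 5: prey: 50+15-1=64; pred: 1+0-0=1
Step 6: prey: 64+19-1=82; pred: 1+0-0=1
Step 7: prey: 82+24-2=104; pred: 1+0-0=1
Step 8: prey: 104+31-3=132; pred: 1+1-0=2
Max prey = 132 at step 8

Answer: 132 8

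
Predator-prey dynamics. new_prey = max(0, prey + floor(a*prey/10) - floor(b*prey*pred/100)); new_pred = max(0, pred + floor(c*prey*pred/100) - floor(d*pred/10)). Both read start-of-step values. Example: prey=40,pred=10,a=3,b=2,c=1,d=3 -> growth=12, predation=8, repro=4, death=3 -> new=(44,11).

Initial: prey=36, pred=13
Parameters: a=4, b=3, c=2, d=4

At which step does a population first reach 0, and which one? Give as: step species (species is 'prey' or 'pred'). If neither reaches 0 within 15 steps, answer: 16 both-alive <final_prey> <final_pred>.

Answer: 16 both-alive 22 2

Derivation:
Step 1: prey: 36+14-14=36; pred: 13+9-5=17
Step 2: prey: 36+14-18=32; pred: 17+12-6=23
Step 3: prey: 32+12-22=22; pred: 23+14-9=28
Step 4: prey: 22+8-18=12; pred: 28+12-11=29
Step 5: prey: 12+4-10=6; pred: 29+6-11=24
Step 6: prey: 6+2-4=4; pred: 24+2-9=17
Step 7: prey: 4+1-2=3; pred: 17+1-6=12
Step 8: prey: 3+1-1=3; pred: 12+0-4=8
Step 9: prey: 3+1-0=4; pred: 8+0-3=5
Step 10: prey: 4+1-0=5; pred: 5+0-2=3
Step 11: prey: 5+2-0=7; pred: 3+0-1=2
Step 12: prey: 7+2-0=9; pred: 2+0-0=2
Step 13: prey: 9+3-0=12; pred: 2+0-0=2
Step 14: prey: 12+4-0=16; pred: 2+0-0=2
Step 15: prey: 16+6-0=22; pred: 2+0-0=2
No extinction within 15 steps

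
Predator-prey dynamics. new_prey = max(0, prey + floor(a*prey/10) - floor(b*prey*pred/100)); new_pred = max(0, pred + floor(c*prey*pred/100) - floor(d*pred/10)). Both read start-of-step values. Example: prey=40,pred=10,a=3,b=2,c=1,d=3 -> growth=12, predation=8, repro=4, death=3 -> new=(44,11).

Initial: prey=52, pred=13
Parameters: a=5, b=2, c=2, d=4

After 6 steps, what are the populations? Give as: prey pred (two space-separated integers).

Step 1: prey: 52+26-13=65; pred: 13+13-5=21
Step 2: prey: 65+32-27=70; pred: 21+27-8=40
Step 3: prey: 70+35-56=49; pred: 40+56-16=80
Step 4: prey: 49+24-78=0; pred: 80+78-32=126
Step 5: prey: 0+0-0=0; pred: 126+0-50=76
Step 6: prey: 0+0-0=0; pred: 76+0-30=46

Answer: 0 46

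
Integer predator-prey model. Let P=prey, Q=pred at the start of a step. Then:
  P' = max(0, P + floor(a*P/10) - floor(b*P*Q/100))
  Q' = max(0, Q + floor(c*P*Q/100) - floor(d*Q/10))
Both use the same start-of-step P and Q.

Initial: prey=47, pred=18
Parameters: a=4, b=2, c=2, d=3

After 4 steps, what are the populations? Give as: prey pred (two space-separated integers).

Answer: 0 77

Derivation:
Step 1: prey: 47+18-16=49; pred: 18+16-5=29
Step 2: prey: 49+19-28=40; pred: 29+28-8=49
Step 3: prey: 40+16-39=17; pred: 49+39-14=74
Step 4: prey: 17+6-25=0; pred: 74+25-22=77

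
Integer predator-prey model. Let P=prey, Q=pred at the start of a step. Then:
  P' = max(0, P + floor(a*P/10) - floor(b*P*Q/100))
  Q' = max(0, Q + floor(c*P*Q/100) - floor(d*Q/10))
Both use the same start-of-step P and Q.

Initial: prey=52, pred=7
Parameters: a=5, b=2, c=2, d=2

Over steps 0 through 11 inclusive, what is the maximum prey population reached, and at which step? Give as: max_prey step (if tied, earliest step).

Answer: 88 2

Derivation:
Step 1: prey: 52+26-7=71; pred: 7+7-1=13
Step 2: prey: 71+35-18=88; pred: 13+18-2=29
Step 3: prey: 88+44-51=81; pred: 29+51-5=75
Step 4: prey: 81+40-121=0; pred: 75+121-15=181
Step 5: prey: 0+0-0=0; pred: 181+0-36=145
Step 6: prey: 0+0-0=0; pred: 145+0-29=116
Step 7: prey: 0+0-0=0; pred: 116+0-23=93
Step 8: prey: 0+0-0=0; pred: 93+0-18=75
Step 9: prey: 0+0-0=0; pred: 75+0-15=60
Step 10: prey: 0+0-0=0; pred: 60+0-12=48
Step 11: prey: 0+0-0=0; pred: 48+0-9=39
Max prey = 88 at step 2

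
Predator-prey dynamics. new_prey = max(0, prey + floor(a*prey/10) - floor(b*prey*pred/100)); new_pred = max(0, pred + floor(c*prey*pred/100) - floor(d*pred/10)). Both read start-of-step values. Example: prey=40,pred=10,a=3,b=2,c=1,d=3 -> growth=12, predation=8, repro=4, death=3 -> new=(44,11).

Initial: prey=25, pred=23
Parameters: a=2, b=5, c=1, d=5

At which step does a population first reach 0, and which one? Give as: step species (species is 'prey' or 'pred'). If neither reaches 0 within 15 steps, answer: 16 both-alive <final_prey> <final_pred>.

Step 1: prey: 25+5-28=2; pred: 23+5-11=17
Step 2: prey: 2+0-1=1; pred: 17+0-8=9
Step 3: prey: 1+0-0=1; pred: 9+0-4=5
Step 4: prey: 1+0-0=1; pred: 5+0-2=3
Step 5: prey: 1+0-0=1; pred: 3+0-1=2
Step 6: prey: 1+0-0=1; pred: 2+0-1=1
Step 7: prey: 1+0-0=1; pred: 1+0-0=1
Steps 8-15: state stable at prey=1, pred=1 (no change)
No extinction within 15 steps

Answer: 16 both-alive 1 1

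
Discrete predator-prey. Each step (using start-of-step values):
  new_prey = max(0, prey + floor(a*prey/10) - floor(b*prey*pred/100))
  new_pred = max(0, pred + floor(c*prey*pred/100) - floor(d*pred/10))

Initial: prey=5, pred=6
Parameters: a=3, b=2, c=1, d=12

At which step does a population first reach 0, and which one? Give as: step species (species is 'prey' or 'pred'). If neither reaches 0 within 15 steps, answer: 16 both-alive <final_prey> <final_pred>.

Answer: 1 pred

Derivation:
Step 1: prey: 5+1-0=6; pred: 6+0-7=0
First extinction: pred at step 1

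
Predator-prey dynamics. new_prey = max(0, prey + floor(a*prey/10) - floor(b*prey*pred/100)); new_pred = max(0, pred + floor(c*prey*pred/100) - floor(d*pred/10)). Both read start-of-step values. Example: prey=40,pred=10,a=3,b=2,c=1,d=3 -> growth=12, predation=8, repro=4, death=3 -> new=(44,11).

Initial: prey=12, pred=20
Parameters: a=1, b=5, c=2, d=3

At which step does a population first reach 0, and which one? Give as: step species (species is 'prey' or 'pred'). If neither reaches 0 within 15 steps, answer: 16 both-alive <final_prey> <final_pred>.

Step 1: prey: 12+1-12=1; pred: 20+4-6=18
Step 2: prey: 1+0-0=1; pred: 18+0-5=13
Step 3: prey: 1+0-0=1; pred: 13+0-3=10
Step 4: prey: 1+0-0=1; pred: 10+0-3=7
Step 5: prey: 1+0-0=1; pred: 7+0-2=5
Step 6: prey: 1+0-0=1; pred: 5+0-1=4
Step 7: prey: 1+0-0=1; pred: 4+0-1=3
Step 8: prey: 1+0-0=1; pred: 3+0-0=3
Steps 9-15: state stable at prey=1, pred=3 (no change)
No extinction within 15 steps

Answer: 16 both-alive 1 3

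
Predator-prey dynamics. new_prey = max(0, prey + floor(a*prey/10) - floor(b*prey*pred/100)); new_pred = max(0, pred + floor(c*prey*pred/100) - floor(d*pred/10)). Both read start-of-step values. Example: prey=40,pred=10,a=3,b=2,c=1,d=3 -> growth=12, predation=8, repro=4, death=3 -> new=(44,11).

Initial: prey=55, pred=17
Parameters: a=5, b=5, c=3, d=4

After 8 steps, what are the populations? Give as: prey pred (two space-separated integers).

Answer: 0 4

Derivation:
Step 1: prey: 55+27-46=36; pred: 17+28-6=39
Step 2: prey: 36+18-70=0; pred: 39+42-15=66
Step 3: prey: 0+0-0=0; pred: 66+0-26=40
Step 4: prey: 0+0-0=0; pred: 40+0-16=24
Step 5: prey: 0+0-0=0; pred: 24+0-9=15
Step 6: prey: 0+0-0=0; pred: 15+0-6=9
Step 7: prey: 0+0-0=0; pred: 9+0-3=6
Step 8: prey: 0+0-0=0; pred: 6+0-2=4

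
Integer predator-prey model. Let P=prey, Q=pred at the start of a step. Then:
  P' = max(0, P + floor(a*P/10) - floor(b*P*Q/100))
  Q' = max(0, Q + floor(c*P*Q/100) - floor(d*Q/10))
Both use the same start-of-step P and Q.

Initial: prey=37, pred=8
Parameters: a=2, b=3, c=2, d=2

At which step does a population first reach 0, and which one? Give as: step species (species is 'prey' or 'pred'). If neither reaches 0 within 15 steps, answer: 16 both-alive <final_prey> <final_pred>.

Answer: 16 both-alive 1 5

Derivation:
Step 1: prey: 37+7-8=36; pred: 8+5-1=12
Step 2: prey: 36+7-12=31; pred: 12+8-2=18
Step 3: prey: 31+6-16=21; pred: 18+11-3=26
Step 4: prey: 21+4-16=9; pred: 26+10-5=31
Step 5: prey: 9+1-8=2; pred: 31+5-6=30
Step 6: prey: 2+0-1=1; pred: 30+1-6=25
Step 7: prey: 1+0-0=1; pred: 25+0-5=20
Step 8: prey: 1+0-0=1; pred: 20+0-4=16
Step 9: prey: 1+0-0=1; pred: 16+0-3=13
Step 10: prey: 1+0-0=1; pred: 13+0-2=11
Step 11: prey: 1+0-0=1; pred: 11+0-2=9
Step 12: prey: 1+0-0=1; pred: 9+0-1=8
Step 13: prey: 1+0-0=1; pred: 8+0-1=7
Step 14: prey: 1+0-0=1; pred: 7+0-1=6
Step 15: prey: 1+0-0=1; pred: 6+0-1=5
No extinction within 15 steps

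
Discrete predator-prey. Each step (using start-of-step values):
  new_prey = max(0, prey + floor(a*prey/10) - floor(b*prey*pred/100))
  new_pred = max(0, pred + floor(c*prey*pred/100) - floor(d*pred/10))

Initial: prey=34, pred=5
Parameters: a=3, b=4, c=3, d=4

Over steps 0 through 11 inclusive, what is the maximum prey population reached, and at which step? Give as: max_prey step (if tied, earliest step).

Answer: 38 1

Derivation:
Step 1: prey: 34+10-6=38; pred: 5+5-2=8
Step 2: prey: 38+11-12=37; pred: 8+9-3=14
Step 3: prey: 37+11-20=28; pred: 14+15-5=24
Step 4: prey: 28+8-26=10; pred: 24+20-9=35
Step 5: prey: 10+3-14=0; pred: 35+10-14=31
Step 6: prey: 0+0-0=0; pred: 31+0-12=19
Step 7: prey: 0+0-0=0; pred: 19+0-7=12
Step 8: prey: 0+0-0=0; pred: 12+0-4=8
Step 9: prey: 0+0-0=0; pred: 8+0-3=5
Step 10: prey: 0+0-0=0; pred: 5+0-2=3
Step 11: prey: 0+0-0=0; pred: 3+0-1=2
Max prey = 38 at step 1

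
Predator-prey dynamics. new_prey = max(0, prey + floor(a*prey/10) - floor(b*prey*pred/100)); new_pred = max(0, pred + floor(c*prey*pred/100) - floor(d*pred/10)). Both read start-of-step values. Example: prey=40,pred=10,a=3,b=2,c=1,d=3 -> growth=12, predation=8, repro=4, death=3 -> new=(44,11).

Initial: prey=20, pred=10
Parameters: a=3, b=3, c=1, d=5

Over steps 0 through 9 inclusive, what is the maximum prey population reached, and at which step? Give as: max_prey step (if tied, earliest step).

Step 1: prey: 20+6-6=20; pred: 10+2-5=7
Step 2: prey: 20+6-4=22; pred: 7+1-3=5
Step 3: prey: 22+6-3=25; pred: 5+1-2=4
Step 4: prey: 25+7-3=29; pred: 4+1-2=3
Step 5: prey: 29+8-2=35; pred: 3+0-1=2
Step 6: prey: 35+10-2=43; pred: 2+0-1=1
Step 7: prey: 43+12-1=54; pred: 1+0-0=1
Step 8: prey: 54+16-1=69; pred: 1+0-0=1
Step 9: prey: 69+20-2=87; pred: 1+0-0=1
Max prey = 87 at step 9

Answer: 87 9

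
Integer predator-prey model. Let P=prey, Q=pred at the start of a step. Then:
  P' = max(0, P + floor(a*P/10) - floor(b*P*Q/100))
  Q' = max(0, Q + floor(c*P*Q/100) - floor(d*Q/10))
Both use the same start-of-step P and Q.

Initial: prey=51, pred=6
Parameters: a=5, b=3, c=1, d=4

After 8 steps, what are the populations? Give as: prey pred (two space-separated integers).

Answer: 0 37

Derivation:
Step 1: prey: 51+25-9=67; pred: 6+3-2=7
Step 2: prey: 67+33-14=86; pred: 7+4-2=9
Step 3: prey: 86+43-23=106; pred: 9+7-3=13
Step 4: prey: 106+53-41=118; pred: 13+13-5=21
Step 5: prey: 118+59-74=103; pred: 21+24-8=37
Step 6: prey: 103+51-114=40; pred: 37+38-14=61
Step 7: prey: 40+20-73=0; pred: 61+24-24=61
Step 8: prey: 0+0-0=0; pred: 61+0-24=37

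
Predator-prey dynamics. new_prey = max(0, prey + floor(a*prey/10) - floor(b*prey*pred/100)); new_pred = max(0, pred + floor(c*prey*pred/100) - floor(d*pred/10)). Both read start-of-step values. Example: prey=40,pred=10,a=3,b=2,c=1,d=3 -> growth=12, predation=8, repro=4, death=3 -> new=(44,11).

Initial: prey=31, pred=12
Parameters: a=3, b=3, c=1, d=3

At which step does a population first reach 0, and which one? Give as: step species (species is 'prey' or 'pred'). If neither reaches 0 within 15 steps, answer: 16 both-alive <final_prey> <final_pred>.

Step 1: prey: 31+9-11=29; pred: 12+3-3=12
Step 2: prey: 29+8-10=27; pred: 12+3-3=12
Step 3: prey: 27+8-9=26; pred: 12+3-3=12
Step 4: prey: 26+7-9=24; pred: 12+3-3=12
Step 5: prey: 24+7-8=23; pred: 12+2-3=11
Step 6: prey: 23+6-7=22; pred: 11+2-3=10
Step 7: prey: 22+6-6=22; pred: 10+2-3=9
Step 8: prey: 22+6-5=23; pred: 9+1-2=8
Step 9: prey: 23+6-5=24; pred: 8+1-2=7
Step 10: prey: 24+7-5=26; pred: 7+1-2=6
Step 11: prey: 26+7-4=29; pred: 6+1-1=6
Step 12: prey: 29+8-5=32; pred: 6+1-1=6
Step 13: prey: 32+9-5=36; pred: 6+1-1=6
Step 14: prey: 36+10-6=40; pred: 6+2-1=7
Step 15: prey: 40+12-8=44; pred: 7+2-2=7
No extinction within 15 steps

Answer: 16 both-alive 44 7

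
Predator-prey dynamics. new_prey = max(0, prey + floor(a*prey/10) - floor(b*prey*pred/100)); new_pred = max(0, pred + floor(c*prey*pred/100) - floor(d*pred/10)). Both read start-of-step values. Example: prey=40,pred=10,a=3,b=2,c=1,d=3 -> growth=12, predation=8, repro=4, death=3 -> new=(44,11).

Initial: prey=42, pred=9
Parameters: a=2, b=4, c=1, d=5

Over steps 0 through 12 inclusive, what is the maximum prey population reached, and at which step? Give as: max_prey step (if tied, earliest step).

Step 1: prey: 42+8-15=35; pred: 9+3-4=8
Step 2: prey: 35+7-11=31; pred: 8+2-4=6
Step 3: prey: 31+6-7=30; pred: 6+1-3=4
Step 4: prey: 30+6-4=32; pred: 4+1-2=3
Step 5: prey: 32+6-3=35; pred: 3+0-1=2
Step 6: prey: 35+7-2=40; pred: 2+0-1=1
Step 7: prey: 40+8-1=47; pred: 1+0-0=1
Step 8: prey: 47+9-1=55; pred: 1+0-0=1
Step 9: prey: 55+11-2=64; pred: 1+0-0=1
Step 10: prey: 64+12-2=74; pred: 1+0-0=1
Step 11: prey: 74+14-2=86; pred: 1+0-0=1
Step 12: prey: 86+17-3=100; pred: 1+0-0=1
Max prey = 100 at step 12

Answer: 100 12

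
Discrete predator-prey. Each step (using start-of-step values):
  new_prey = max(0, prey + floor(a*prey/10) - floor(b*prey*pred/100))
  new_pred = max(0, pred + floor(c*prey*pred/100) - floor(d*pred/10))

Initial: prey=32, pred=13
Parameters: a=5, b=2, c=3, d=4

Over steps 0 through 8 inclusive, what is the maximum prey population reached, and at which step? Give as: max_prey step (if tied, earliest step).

Step 1: prey: 32+16-8=40; pred: 13+12-5=20
Step 2: prey: 40+20-16=44; pred: 20+24-8=36
Step 3: prey: 44+22-31=35; pred: 36+47-14=69
Step 4: prey: 35+17-48=4; pred: 69+72-27=114
Step 5: prey: 4+2-9=0; pred: 114+13-45=82
Step 6: prey: 0+0-0=0; pred: 82+0-32=50
Step 7: prey: 0+0-0=0; pred: 50+0-20=30
Step 8: prey: 0+0-0=0; pred: 30+0-12=18
Max prey = 44 at step 2

Answer: 44 2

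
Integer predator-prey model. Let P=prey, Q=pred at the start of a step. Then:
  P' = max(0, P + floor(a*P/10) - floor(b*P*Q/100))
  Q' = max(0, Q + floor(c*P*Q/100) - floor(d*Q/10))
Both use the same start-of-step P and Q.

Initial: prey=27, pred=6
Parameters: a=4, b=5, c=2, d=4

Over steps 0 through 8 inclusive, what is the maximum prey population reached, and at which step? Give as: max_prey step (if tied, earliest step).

Step 1: prey: 27+10-8=29; pred: 6+3-2=7
Step 2: prey: 29+11-10=30; pred: 7+4-2=9
Step 3: prey: 30+12-13=29; pred: 9+5-3=11
Step 4: prey: 29+11-15=25; pred: 11+6-4=13
Step 5: prey: 25+10-16=19; pred: 13+6-5=14
Step 6: prey: 19+7-13=13; pred: 14+5-5=14
Step 7: prey: 13+5-9=9; pred: 14+3-5=12
Step 8: prey: 9+3-5=7; pred: 12+2-4=10
Max prey = 30 at step 2

Answer: 30 2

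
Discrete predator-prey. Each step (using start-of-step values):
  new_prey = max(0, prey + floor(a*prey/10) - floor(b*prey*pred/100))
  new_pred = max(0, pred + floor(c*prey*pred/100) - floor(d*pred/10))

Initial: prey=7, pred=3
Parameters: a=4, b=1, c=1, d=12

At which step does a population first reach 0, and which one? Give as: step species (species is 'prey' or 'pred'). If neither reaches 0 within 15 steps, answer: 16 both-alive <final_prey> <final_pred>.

Answer: 1 pred

Derivation:
Step 1: prey: 7+2-0=9; pred: 3+0-3=0
First extinction: pred at step 1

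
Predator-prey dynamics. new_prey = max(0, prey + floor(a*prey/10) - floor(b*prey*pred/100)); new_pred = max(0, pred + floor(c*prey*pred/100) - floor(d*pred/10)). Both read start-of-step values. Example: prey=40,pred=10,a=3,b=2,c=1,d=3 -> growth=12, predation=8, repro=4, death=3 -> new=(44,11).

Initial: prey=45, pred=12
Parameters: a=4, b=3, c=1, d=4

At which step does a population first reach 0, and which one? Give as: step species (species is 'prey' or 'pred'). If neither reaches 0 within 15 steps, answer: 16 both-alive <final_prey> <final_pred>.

Step 1: prey: 45+18-16=47; pred: 12+5-4=13
Step 2: prey: 47+18-18=47; pred: 13+6-5=14
Step 3: prey: 47+18-19=46; pred: 14+6-5=15
Step 4: prey: 46+18-20=44; pred: 15+6-6=15
Step 5: prey: 44+17-19=42; pred: 15+6-6=15
Step 6: prey: 42+16-18=40; pred: 15+6-6=15
Step 7: prey: 40+16-18=38; pred: 15+6-6=15
Step 8: prey: 38+15-17=36; pred: 15+5-6=14
Step 9: prey: 36+14-15=35; pred: 14+5-5=14
Step 10: prey: 35+14-14=35; pred: 14+4-5=13
Step 11: prey: 35+14-13=36; pred: 13+4-5=12
Step 12: prey: 36+14-12=38; pred: 12+4-4=12
Step 13: prey: 38+15-13=40; pred: 12+4-4=12
Step 14: prey: 40+16-14=42; pred: 12+4-4=12
Step 15: prey: 42+16-15=43; pred: 12+5-4=13
No extinction within 15 steps

Answer: 16 both-alive 43 13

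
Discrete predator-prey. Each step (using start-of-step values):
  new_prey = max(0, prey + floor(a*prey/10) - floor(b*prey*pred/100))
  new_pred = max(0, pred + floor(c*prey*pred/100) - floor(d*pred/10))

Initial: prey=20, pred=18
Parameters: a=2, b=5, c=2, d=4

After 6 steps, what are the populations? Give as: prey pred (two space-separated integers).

Answer: 1 2

Derivation:
Step 1: prey: 20+4-18=6; pred: 18+7-7=18
Step 2: prey: 6+1-5=2; pred: 18+2-7=13
Step 3: prey: 2+0-1=1; pred: 13+0-5=8
Step 4: prey: 1+0-0=1; pred: 8+0-3=5
Step 5: prey: 1+0-0=1; pred: 5+0-2=3
Step 6: prey: 1+0-0=1; pred: 3+0-1=2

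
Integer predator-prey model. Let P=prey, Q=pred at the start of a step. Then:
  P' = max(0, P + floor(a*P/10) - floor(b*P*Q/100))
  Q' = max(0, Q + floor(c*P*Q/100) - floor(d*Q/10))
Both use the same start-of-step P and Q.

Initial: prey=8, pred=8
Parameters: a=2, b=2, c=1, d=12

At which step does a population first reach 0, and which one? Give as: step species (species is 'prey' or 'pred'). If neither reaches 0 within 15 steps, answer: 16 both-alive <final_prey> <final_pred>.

Answer: 1 pred

Derivation:
Step 1: prey: 8+1-1=8; pred: 8+0-9=0
First extinction: pred at step 1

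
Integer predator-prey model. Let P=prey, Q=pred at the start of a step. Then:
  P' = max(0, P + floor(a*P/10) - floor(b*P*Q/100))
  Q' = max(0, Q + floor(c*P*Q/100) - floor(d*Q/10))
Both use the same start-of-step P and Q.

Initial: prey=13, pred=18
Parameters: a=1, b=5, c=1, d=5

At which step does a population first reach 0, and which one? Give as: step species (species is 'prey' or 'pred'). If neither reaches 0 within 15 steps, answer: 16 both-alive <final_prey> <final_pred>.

Step 1: prey: 13+1-11=3; pred: 18+2-9=11
Step 2: prey: 3+0-1=2; pred: 11+0-5=6
Step 3: prey: 2+0-0=2; pred: 6+0-3=3
Step 4: prey: 2+0-0=2; pred: 3+0-1=2
Step 5: prey: 2+0-0=2; pred: 2+0-1=1
Step 6: prey: 2+0-0=2; pred: 1+0-0=1
Steps 7-15: state stable at prey=2, pred=1 (no change)
No extinction within 15 steps

Answer: 16 both-alive 2 1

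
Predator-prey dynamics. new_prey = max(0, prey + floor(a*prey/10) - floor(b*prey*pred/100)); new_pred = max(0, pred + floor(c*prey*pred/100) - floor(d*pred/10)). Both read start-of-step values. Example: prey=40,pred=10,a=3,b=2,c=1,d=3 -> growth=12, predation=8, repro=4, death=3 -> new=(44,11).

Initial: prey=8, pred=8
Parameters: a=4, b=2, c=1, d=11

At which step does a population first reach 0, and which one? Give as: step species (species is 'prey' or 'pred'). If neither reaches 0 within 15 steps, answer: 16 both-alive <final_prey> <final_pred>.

Step 1: prey: 8+3-1=10; pred: 8+0-8=0
First extinction: pred at step 1

Answer: 1 pred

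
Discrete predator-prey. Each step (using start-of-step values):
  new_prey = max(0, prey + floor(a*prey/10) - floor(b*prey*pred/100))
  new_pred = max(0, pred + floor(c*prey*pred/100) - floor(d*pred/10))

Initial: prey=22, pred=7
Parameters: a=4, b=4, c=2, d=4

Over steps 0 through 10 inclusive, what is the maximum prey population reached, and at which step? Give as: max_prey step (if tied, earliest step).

Answer: 29 4

Derivation:
Step 1: prey: 22+8-6=24; pred: 7+3-2=8
Step 2: prey: 24+9-7=26; pred: 8+3-3=8
Step 3: prey: 26+10-8=28; pred: 8+4-3=9
Step 4: prey: 28+11-10=29; pred: 9+5-3=11
Step 5: prey: 29+11-12=28; pred: 11+6-4=13
Step 6: prey: 28+11-14=25; pred: 13+7-5=15
Step 7: prey: 25+10-15=20; pred: 15+7-6=16
Step 8: prey: 20+8-12=16; pred: 16+6-6=16
Step 9: prey: 16+6-10=12; pred: 16+5-6=15
Step 10: prey: 12+4-7=9; pred: 15+3-6=12
Max prey = 29 at step 4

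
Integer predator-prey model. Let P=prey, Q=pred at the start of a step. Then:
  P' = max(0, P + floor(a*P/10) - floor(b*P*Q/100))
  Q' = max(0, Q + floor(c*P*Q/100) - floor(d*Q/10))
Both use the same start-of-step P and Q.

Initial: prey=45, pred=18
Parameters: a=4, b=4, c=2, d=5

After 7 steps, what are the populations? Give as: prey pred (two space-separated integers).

Step 1: prey: 45+18-32=31; pred: 18+16-9=25
Step 2: prey: 31+12-31=12; pred: 25+15-12=28
Step 3: prey: 12+4-13=3; pred: 28+6-14=20
Step 4: prey: 3+1-2=2; pred: 20+1-10=11
Step 5: prey: 2+0-0=2; pred: 11+0-5=6
Step 6: prey: 2+0-0=2; pred: 6+0-3=3
Step 7: prey: 2+0-0=2; pred: 3+0-1=2

Answer: 2 2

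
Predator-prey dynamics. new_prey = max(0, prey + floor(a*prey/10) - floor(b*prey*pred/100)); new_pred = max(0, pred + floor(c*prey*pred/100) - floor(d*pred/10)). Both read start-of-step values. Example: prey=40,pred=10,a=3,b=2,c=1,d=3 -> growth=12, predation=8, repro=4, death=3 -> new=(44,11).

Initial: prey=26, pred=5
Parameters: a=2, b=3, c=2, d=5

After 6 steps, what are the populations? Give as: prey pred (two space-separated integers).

Step 1: prey: 26+5-3=28; pred: 5+2-2=5
Step 2: prey: 28+5-4=29; pred: 5+2-2=5
Step 3: prey: 29+5-4=30; pred: 5+2-2=5
Step 4: prey: 30+6-4=32; pred: 5+3-2=6
Step 5: prey: 32+6-5=33; pred: 6+3-3=6
Step 6: prey: 33+6-5=34; pred: 6+3-3=6

Answer: 34 6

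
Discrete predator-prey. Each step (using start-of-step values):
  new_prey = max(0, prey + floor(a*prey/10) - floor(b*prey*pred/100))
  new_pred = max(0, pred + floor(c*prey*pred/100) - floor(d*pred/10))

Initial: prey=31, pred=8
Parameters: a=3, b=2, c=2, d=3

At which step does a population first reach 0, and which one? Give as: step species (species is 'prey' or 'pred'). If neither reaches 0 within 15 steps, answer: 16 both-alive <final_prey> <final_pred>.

Step 1: prey: 31+9-4=36; pred: 8+4-2=10
Step 2: prey: 36+10-7=39; pred: 10+7-3=14
Step 3: prey: 39+11-10=40; pred: 14+10-4=20
Step 4: prey: 40+12-16=36; pred: 20+16-6=30
Step 5: prey: 36+10-21=25; pred: 30+21-9=42
Step 6: prey: 25+7-21=11; pred: 42+21-12=51
Step 7: prey: 11+3-11=3; pred: 51+11-15=47
Step 8: prey: 3+0-2=1; pred: 47+2-14=35
Step 9: prey: 1+0-0=1; pred: 35+0-10=25
Step 10: prey: 1+0-0=1; pred: 25+0-7=18
Step 11: prey: 1+0-0=1; pred: 18+0-5=13
Step 12: prey: 1+0-0=1; pred: 13+0-3=10
Step 13: prey: 1+0-0=1; pred: 10+0-3=7
Step 14: prey: 1+0-0=1; pred: 7+0-2=5
Step 15: prey: 1+0-0=1; pred: 5+0-1=4
No extinction within 15 steps

Answer: 16 both-alive 1 4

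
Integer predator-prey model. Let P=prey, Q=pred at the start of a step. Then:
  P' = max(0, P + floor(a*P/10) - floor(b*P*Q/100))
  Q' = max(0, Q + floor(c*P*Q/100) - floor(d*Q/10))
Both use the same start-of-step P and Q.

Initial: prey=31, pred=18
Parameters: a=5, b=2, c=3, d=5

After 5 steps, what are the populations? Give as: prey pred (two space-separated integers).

Answer: 0 53

Derivation:
Step 1: prey: 31+15-11=35; pred: 18+16-9=25
Step 2: prey: 35+17-17=35; pred: 25+26-12=39
Step 3: prey: 35+17-27=25; pred: 39+40-19=60
Step 4: prey: 25+12-30=7; pred: 60+45-30=75
Step 5: prey: 7+3-10=0; pred: 75+15-37=53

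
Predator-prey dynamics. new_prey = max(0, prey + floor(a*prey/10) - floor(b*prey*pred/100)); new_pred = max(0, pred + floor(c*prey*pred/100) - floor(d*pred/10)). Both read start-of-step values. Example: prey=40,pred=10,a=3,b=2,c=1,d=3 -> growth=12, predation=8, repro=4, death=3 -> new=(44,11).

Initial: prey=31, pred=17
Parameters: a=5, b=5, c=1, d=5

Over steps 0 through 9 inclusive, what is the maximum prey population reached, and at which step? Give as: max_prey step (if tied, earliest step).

Step 1: prey: 31+15-26=20; pred: 17+5-8=14
Step 2: prey: 20+10-14=16; pred: 14+2-7=9
Step 3: prey: 16+8-7=17; pred: 9+1-4=6
Step 4: prey: 17+8-5=20; pred: 6+1-3=4
Step 5: prey: 20+10-4=26; pred: 4+0-2=2
Step 6: prey: 26+13-2=37; pred: 2+0-1=1
Step 7: prey: 37+18-1=54; pred: 1+0-0=1
Step 8: prey: 54+27-2=79; pred: 1+0-0=1
Step 9: prey: 79+39-3=115; pred: 1+0-0=1
Max prey = 115 at step 9

Answer: 115 9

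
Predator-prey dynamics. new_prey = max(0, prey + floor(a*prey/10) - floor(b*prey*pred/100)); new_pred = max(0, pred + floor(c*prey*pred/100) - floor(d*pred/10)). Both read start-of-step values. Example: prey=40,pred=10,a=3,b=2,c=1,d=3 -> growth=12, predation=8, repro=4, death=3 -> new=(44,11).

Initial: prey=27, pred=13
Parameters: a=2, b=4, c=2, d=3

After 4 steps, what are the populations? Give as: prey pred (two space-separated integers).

Answer: 2 13

Derivation:
Step 1: prey: 27+5-14=18; pred: 13+7-3=17
Step 2: prey: 18+3-12=9; pred: 17+6-5=18
Step 3: prey: 9+1-6=4; pred: 18+3-5=16
Step 4: prey: 4+0-2=2; pred: 16+1-4=13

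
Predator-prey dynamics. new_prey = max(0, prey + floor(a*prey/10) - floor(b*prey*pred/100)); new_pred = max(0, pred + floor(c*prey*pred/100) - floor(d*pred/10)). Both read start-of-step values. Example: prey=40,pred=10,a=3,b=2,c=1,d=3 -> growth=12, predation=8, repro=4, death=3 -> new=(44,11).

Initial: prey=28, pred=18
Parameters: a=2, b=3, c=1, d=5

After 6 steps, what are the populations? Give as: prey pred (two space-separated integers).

Step 1: prey: 28+5-15=18; pred: 18+5-9=14
Step 2: prey: 18+3-7=14; pred: 14+2-7=9
Step 3: prey: 14+2-3=13; pred: 9+1-4=6
Step 4: prey: 13+2-2=13; pred: 6+0-3=3
Step 5: prey: 13+2-1=14; pred: 3+0-1=2
Step 6: prey: 14+2-0=16; pred: 2+0-1=1

Answer: 16 1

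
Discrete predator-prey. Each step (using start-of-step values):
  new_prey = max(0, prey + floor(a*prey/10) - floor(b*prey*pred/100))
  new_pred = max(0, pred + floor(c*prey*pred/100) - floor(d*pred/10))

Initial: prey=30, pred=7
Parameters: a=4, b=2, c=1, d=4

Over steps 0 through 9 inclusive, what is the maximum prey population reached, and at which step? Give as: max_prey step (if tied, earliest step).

Step 1: prey: 30+12-4=38; pred: 7+2-2=7
Step 2: prey: 38+15-5=48; pred: 7+2-2=7
Step 3: prey: 48+19-6=61; pred: 7+3-2=8
Step 4: prey: 61+24-9=76; pred: 8+4-3=9
Step 5: prey: 76+30-13=93; pred: 9+6-3=12
Step 6: prey: 93+37-22=108; pred: 12+11-4=19
Step 7: prey: 108+43-41=110; pred: 19+20-7=32
Step 8: prey: 110+44-70=84; pred: 32+35-12=55
Step 9: prey: 84+33-92=25; pred: 55+46-22=79
Max prey = 110 at step 7

Answer: 110 7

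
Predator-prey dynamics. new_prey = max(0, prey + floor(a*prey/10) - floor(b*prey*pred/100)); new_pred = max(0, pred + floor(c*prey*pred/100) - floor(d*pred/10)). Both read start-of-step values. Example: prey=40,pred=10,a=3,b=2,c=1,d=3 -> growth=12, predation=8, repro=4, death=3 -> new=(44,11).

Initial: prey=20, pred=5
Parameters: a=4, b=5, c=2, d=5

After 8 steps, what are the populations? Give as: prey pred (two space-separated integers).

Answer: 32 15

Derivation:
Step 1: prey: 20+8-5=23; pred: 5+2-2=5
Step 2: prey: 23+9-5=27; pred: 5+2-2=5
Step 3: prey: 27+10-6=31; pred: 5+2-2=5
Step 4: prey: 31+12-7=36; pred: 5+3-2=6
Step 5: prey: 36+14-10=40; pred: 6+4-3=7
Step 6: prey: 40+16-14=42; pred: 7+5-3=9
Step 7: prey: 42+16-18=40; pred: 9+7-4=12
Step 8: prey: 40+16-24=32; pred: 12+9-6=15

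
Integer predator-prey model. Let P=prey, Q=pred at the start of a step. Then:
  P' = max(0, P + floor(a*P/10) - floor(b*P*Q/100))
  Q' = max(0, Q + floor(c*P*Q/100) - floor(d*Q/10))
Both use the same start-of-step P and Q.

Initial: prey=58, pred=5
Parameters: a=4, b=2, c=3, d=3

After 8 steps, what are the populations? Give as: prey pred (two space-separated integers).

Step 1: prey: 58+23-5=76; pred: 5+8-1=12
Step 2: prey: 76+30-18=88; pred: 12+27-3=36
Step 3: prey: 88+35-63=60; pred: 36+95-10=121
Step 4: prey: 60+24-145=0; pred: 121+217-36=302
Step 5: prey: 0+0-0=0; pred: 302+0-90=212
Step 6: prey: 0+0-0=0; pred: 212+0-63=149
Step 7: prey: 0+0-0=0; pred: 149+0-44=105
Step 8: prey: 0+0-0=0; pred: 105+0-31=74

Answer: 0 74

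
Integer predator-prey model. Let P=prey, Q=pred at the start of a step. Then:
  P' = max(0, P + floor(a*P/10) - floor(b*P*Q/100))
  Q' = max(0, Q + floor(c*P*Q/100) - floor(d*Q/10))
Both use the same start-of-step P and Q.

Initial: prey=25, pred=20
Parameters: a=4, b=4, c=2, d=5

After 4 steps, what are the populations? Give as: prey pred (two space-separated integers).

Answer: 7 6

Derivation:
Step 1: prey: 25+10-20=15; pred: 20+10-10=20
Step 2: prey: 15+6-12=9; pred: 20+6-10=16
Step 3: prey: 9+3-5=7; pred: 16+2-8=10
Step 4: prey: 7+2-2=7; pred: 10+1-5=6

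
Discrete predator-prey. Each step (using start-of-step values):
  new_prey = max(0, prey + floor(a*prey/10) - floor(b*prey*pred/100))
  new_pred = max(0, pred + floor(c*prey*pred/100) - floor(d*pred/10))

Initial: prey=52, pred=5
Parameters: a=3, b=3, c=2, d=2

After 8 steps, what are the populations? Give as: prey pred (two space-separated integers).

Answer: 0 33

Derivation:
Step 1: prey: 52+15-7=60; pred: 5+5-1=9
Step 2: prey: 60+18-16=62; pred: 9+10-1=18
Step 3: prey: 62+18-33=47; pred: 18+22-3=37
Step 4: prey: 47+14-52=9; pred: 37+34-7=64
Step 5: prey: 9+2-17=0; pred: 64+11-12=63
Step 6: prey: 0+0-0=0; pred: 63+0-12=51
Step 7: prey: 0+0-0=0; pred: 51+0-10=41
Step 8: prey: 0+0-0=0; pred: 41+0-8=33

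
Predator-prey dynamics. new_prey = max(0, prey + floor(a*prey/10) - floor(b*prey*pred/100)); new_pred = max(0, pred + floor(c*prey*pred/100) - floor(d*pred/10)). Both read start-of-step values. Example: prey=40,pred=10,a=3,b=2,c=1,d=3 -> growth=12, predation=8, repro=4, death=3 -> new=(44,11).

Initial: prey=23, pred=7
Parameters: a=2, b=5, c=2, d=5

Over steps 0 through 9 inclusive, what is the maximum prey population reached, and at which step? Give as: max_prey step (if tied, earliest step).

Answer: 27 9

Derivation:
Step 1: prey: 23+4-8=19; pred: 7+3-3=7
Step 2: prey: 19+3-6=16; pred: 7+2-3=6
Step 3: prey: 16+3-4=15; pred: 6+1-3=4
Step 4: prey: 15+3-3=15; pred: 4+1-2=3
Step 5: prey: 15+3-2=16; pred: 3+0-1=2
Step 6: prey: 16+3-1=18; pred: 2+0-1=1
Step 7: prey: 18+3-0=21; pred: 1+0-0=1
Step 8: prey: 21+4-1=24; pred: 1+0-0=1
Step 9: prey: 24+4-1=27; pred: 1+0-0=1
Max prey = 27 at step 9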